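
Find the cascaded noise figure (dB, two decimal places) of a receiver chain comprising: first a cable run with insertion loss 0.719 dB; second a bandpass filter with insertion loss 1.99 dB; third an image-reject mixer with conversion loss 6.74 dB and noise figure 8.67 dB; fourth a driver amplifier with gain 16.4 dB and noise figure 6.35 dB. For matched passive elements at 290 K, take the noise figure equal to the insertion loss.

16.33 dB

Convert to linear (a loss of L dB is a gain of −L dB): F_i = 10^(NF_i/10), G_i = 10^(G_i,dB/10)
  Stage 1: F_1 = 10^(0.719/10) = 1.180, G_1 = 10^(−0.719/10) = 0.8474
  Stage 2: F_2 = 10^(1.99/10) = 1.581, G_2 = 10^(−1.99/10) = 0.6324
  Stage 3: F_3 = 10^(8.67/10) = 7.362, G_3 = 10^(−6.74/10) = 0.2118
  Stage 4: F_4 = 10^(6.35/10) = 4.315, G_4 = 10^(16.4/10) = 43.65
Friis cascade:
  F = 1.180 + (1.581 − 1)/0.8474 + (7.362 − 1)/0.5359 + (4.315 − 1)/0.1135 = 42.94
NF = 10 log₁₀(42.94) = 16.33 dB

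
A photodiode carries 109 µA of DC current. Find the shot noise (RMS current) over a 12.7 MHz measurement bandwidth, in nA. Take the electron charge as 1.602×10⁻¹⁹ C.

21.1 nA

I_n = √(2qI·B)
2qI·B = 2 × 1.602×10⁻¹⁹ × 1.09×10⁻⁴ × 1.27×10⁷ = 4.44×10⁻¹⁶ A²
I_n = √(4.44×10⁻¹⁶) = 2.11×10⁻⁸ A = 21.1 nA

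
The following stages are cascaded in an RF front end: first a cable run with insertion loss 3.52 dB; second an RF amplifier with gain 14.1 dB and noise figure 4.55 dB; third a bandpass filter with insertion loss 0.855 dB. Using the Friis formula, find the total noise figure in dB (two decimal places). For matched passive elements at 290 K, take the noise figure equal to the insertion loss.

8.08 dB

Convert to linear (a loss of L dB is a gain of −L dB): F_i = 10^(NF_i/10), G_i = 10^(G_i,dB/10)
  Stage 1: F_1 = 10^(3.52/10) = 2.249, G_1 = 10^(−3.52/10) = 0.4446
  Stage 2: F_2 = 10^(4.55/10) = 2.851, G_2 = 10^(14.1/10) = 25.70
  Stage 3: F_3 = 10^(0.855/10) = 1.218, G_3 = 10^(−0.855/10) = 0.8213
Friis cascade:
  F = 2.249 + (2.851 − 1)/0.4446 + (1.218 − 1)/11.43 = 6.431
NF = 10 log₁₀(6.431) = 8.08 dB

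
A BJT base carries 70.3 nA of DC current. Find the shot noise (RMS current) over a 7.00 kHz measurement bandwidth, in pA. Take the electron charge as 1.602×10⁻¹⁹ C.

12.6 pA

I_n = √(2qI·B)
2qI·B = 2 × 1.602×10⁻¹⁹ × 7.03×10⁻⁸ × 7.00×10³ = 1.58×10⁻²² A²
I_n = √(1.58×10⁻²²) = 1.26×10⁻¹¹ A = 12.6 pA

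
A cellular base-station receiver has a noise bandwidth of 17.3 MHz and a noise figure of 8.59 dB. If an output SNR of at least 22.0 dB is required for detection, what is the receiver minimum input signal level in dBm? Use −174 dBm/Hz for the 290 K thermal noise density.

−71.0 dBm

Sensitivity = −174 + 10 log₁₀(B) + NF + SNR_min
= −174 + 72.38 + 8.59 + 22.0
= −71.03 dBm → −71.0 dBm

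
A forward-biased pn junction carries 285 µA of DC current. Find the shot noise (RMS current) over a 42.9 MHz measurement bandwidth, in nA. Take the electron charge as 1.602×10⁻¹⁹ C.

62.6 nA

I_n = √(2qI·B)
2qI·B = 2 × 1.602×10⁻¹⁹ × 2.85×10⁻⁴ × 4.29×10⁷ = 3.92×10⁻¹⁵ A²
I_n = √(3.92×10⁻¹⁵) = 6.26×10⁻⁸ A = 62.6 nA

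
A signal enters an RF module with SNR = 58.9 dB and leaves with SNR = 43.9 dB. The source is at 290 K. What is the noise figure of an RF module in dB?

NF (dB) = SNR_in(dB) − SNR_out(dB) when the source is at T₀
NF = 58.9 − 43.9 = 15.0 dB

15.0 dB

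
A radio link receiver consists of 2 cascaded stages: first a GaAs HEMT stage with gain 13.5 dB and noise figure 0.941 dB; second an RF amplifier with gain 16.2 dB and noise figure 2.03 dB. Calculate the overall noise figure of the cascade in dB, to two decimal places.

1.03 dB

Convert to linear (a loss of L dB is a gain of −L dB): F_i = 10^(NF_i/10), G_i = 10^(G_i,dB/10)
  Stage 1: F_1 = 10^(0.941/10) = 1.242, G_1 = 10^(13.5/10) = 22.39
  Stage 2: F_2 = 10^(2.03/10) = 1.596, G_2 = 10^(16.2/10) = 41.69
Friis cascade:
  F = 1.242 + (1.596 − 1)/22.39 = 1.269
NF = 10 log₁₀(1.269) = 1.03 dB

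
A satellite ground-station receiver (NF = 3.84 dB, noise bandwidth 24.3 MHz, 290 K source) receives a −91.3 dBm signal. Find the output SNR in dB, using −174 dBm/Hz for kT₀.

Noise floor: N = −174 + 10 log₁₀(B) + NF
10 log₁₀(2.43×10⁷) = 73.86 dB
N = −174 + 73.86 + 3.84 = −96.30 dBm
SNR = P_sig − N = −91.3 − (−96.30) = 5.00 dB → 5.0 dB

5.0 dB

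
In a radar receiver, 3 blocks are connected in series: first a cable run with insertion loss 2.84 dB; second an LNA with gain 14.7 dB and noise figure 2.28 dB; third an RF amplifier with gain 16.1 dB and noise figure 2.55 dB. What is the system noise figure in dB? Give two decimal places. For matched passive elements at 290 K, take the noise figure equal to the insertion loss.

Convert to linear (a loss of L dB is a gain of −L dB): F_i = 10^(NF_i/10), G_i = 10^(G_i,dB/10)
  Stage 1: F_1 = 10^(2.84/10) = 1.923, G_1 = 10^(−2.84/10) = 0.5200
  Stage 2: F_2 = 10^(2.28/10) = 1.690, G_2 = 10^(14.7/10) = 29.51
  Stage 3: F_3 = 10^(2.55/10) = 1.799, G_3 = 10^(16.1/10) = 40.74
Friis cascade:
  F = 1.923 + (1.690 − 1)/0.5200 + (1.799 − 1)/15.35 = 3.303
NF = 10 log₁₀(3.303) = 5.19 dB

5.19 dB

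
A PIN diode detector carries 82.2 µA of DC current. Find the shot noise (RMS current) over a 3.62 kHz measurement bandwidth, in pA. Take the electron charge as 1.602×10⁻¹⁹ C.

309 pA

I_n = √(2qI·B)
2qI·B = 2 × 1.602×10⁻¹⁹ × 8.22×10⁻⁵ × 3.62×10³ = 9.53×10⁻²⁰ A²
I_n = √(9.53×10⁻²⁰) = 3.09×10⁻¹⁰ A = 309 pA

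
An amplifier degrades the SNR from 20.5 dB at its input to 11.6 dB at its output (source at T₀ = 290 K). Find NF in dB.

8.9 dB

NF (dB) = SNR_in(dB) − SNR_out(dB) when the source is at T₀
NF = 20.5 − 11.6 = 8.9 dB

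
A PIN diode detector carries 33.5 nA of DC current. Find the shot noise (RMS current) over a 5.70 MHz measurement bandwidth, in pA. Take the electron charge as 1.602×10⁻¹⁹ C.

I_n = √(2qI·B)
2qI·B = 2 × 1.602×10⁻¹⁹ × 3.35×10⁻⁸ × 5.70×10⁶ = 6.12×10⁻²⁰ A²
I_n = √(6.12×10⁻²⁰) = 2.47×10⁻¹⁰ A = 247 pA

247 pA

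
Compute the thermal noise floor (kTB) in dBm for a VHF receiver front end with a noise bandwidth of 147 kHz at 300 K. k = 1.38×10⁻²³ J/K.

−122.2 dBm

P_n = kTB = 1.38×10⁻²³ × 300 × 1.47×10⁵ = 6.09×10⁻¹⁶ W
In dBm: 10 log₁₀(6.09×10⁻¹⁶ / 10⁻³) = −122.2 dBm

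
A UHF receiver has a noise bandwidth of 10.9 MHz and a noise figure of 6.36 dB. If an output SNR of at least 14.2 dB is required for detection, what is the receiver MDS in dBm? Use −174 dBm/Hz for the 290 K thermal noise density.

Sensitivity = −174 + 10 log₁₀(B) + NF + SNR_min
= −174 + 70.37 + 6.36 + 14.2
= −83.07 dBm → −83.1 dBm

−83.1 dBm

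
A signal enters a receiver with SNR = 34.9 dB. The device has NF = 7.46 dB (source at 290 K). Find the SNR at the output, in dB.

27.44 dB

By definition F = SNR_in/SNR_out, so in dB: SNR_out = SNR_in − NF
SNR_out = 34.9 − 7.46 = 27.44 dB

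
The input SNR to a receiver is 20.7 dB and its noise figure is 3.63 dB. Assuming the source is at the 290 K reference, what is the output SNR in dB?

17.07 dB

By definition F = SNR_in/SNR_out, so in dB: SNR_out = SNR_in − NF
SNR_out = 20.7 − 3.63 = 17.07 dB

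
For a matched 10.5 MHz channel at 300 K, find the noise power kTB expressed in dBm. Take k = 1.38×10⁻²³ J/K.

P_n = kTB = 1.38×10⁻²³ × 300 × 1.05×10⁷ = 4.35×10⁻¹⁴ W
In dBm: 10 log₁₀(4.35×10⁻¹⁴ / 10⁻³) = −103.6 dBm

−103.6 dBm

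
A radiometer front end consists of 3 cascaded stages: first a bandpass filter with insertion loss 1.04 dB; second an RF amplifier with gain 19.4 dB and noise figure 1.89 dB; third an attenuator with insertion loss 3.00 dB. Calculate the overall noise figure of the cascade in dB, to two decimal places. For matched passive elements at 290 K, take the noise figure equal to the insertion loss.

2.96 dB

Convert to linear (a loss of L dB is a gain of −L dB): F_i = 10^(NF_i/10), G_i = 10^(G_i,dB/10)
  Stage 1: F_1 = 10^(1.04/10) = 1.271, G_1 = 10^(−1.04/10) = 0.7870
  Stage 2: F_2 = 10^(1.89/10) = 1.545, G_2 = 10^(19.4/10) = 87.10
  Stage 3: F_3 = 10^(3.00/10) = 1.995, G_3 = 10^(−3.00/10) = 0.5012
Friis cascade:
  F = 1.271 + (1.545 − 1)/0.7870 + (1.995 − 1)/68.55 = 1.978
NF = 10 log₁₀(1.978) = 2.96 dB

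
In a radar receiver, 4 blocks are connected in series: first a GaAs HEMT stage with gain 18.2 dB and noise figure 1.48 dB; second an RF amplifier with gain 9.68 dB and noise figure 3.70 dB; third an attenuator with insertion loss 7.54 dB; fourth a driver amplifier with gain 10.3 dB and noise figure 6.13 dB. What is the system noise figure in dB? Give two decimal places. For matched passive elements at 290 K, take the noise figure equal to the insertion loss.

Convert to linear (a loss of L dB is a gain of −L dB): F_i = 10^(NF_i/10), G_i = 10^(G_i,dB/10)
  Stage 1: F_1 = 10^(1.48/10) = 1.406, G_1 = 10^(18.2/10) = 66.07
  Stage 2: F_2 = 10^(3.70/10) = 2.344, G_2 = 10^(9.68/10) = 9.290
  Stage 3: F_3 = 10^(7.54/10) = 5.675, G_3 = 10^(−7.54/10) = 0.1762
  Stage 4: F_4 = 10^(6.13/10) = 4.102, G_4 = 10^(10.3/10) = 10.72
Friis cascade:
  F = 1.406 + (2.344 − 1)/66.07 + (5.675 − 1)/613.8 + (4.102 − 1)/108.1 = 1.463
NF = 10 log₁₀(1.463) = 1.65 dB

1.65 dB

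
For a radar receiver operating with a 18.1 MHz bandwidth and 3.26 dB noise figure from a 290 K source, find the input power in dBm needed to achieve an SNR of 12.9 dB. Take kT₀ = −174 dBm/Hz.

Sensitivity = −174 + 10 log₁₀(B) + NF + SNR_min
= −174 + 72.58 + 3.26 + 12.9
= −85.26 dBm → −85.3 dBm

−85.3 dBm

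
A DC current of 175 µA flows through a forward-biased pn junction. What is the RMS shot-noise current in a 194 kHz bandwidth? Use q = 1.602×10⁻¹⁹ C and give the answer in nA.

3.30 nA

I_n = √(2qI·B)
2qI·B = 2 × 1.602×10⁻¹⁹ × 1.75×10⁻⁴ × 1.94×10⁵ = 1.09×10⁻¹⁷ A²
I_n = √(1.09×10⁻¹⁷) = 3.30×10⁻⁹ A = 3.30 nA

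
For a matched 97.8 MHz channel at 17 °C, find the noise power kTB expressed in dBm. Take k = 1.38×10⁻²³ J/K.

−94.1 dBm

T = 17 °C + 273.15 = 290.15 K
P_n = kTB = 1.38×10⁻²³ × 290.15 × 9.78×10⁷ = 3.92×10⁻¹³ W
In dBm: 10 log₁₀(3.92×10⁻¹³ / 10⁻³) = −94.1 dBm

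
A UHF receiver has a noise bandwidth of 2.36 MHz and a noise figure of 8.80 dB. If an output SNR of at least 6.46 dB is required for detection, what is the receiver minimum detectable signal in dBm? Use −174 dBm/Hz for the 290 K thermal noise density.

Sensitivity = −174 + 10 log₁₀(B) + NF + SNR_min
= −174 + 63.73 + 8.80 + 6.46
= −95.01 dBm → −95.0 dBm

−95.0 dBm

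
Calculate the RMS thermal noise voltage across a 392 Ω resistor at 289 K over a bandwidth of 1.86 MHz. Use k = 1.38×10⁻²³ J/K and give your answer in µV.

V_n = √(4kTRB)
4kTRB = 4 × 1.38×10⁻²³ × 289 × 3.92×10² × 1.86×10⁶ = 1.16×10⁻¹¹ V²
V_n = √(1.16×10⁻¹¹) = 3.41×10⁻⁶ V = 3.41 µV

3.41 µV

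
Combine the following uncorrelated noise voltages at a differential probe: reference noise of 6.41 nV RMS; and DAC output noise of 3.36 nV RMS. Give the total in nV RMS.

Uncorrelated sources add in power (mean-square): V_tot = √(ΣV_i²)
V_tot = √[(6.41×10⁻⁹)² + (3.36×10⁻⁹)²] = 7.24×10⁻⁹ V = 7.24 nV

7.24 nV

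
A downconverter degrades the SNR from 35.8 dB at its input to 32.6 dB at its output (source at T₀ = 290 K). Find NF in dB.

3.2 dB

NF (dB) = SNR_in(dB) − SNR_out(dB) when the source is at T₀
NF = 35.8 − 32.6 = 3.2 dB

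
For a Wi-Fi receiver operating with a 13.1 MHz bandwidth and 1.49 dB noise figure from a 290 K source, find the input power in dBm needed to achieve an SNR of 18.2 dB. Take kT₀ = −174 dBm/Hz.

Sensitivity = −174 + 10 log₁₀(B) + NF + SNR_min
= −174 + 71.17 + 1.49 + 18.2
= −83.14 dBm → −83.1 dBm

−83.1 dBm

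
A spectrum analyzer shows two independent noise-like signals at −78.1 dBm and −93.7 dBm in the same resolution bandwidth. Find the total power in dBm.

Convert to linear, add, convert back:
P₁ = 1.55×10⁻¹¹ W, P₂ = 4.27×10⁻¹³ W
P_tot = 1.59×10⁻¹¹ W → 10 log₁₀(P_tot / 10⁻³) = −78.0 dBm

−78.0 dBm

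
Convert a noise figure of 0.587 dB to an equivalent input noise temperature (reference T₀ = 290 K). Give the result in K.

F = 10^(0.587/10) = 1.14472
T_e = (F − 1)·T₀ = (1.14472 − 1) × 290 = 42.0 K

42.0 K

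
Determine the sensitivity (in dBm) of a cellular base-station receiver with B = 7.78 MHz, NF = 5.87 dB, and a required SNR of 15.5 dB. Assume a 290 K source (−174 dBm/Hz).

Sensitivity = −174 + 10 log₁₀(B) + NF + SNR_min
= −174 + 68.91 + 5.87 + 15.5
= −83.72 dBm → −83.7 dBm

−83.7 dBm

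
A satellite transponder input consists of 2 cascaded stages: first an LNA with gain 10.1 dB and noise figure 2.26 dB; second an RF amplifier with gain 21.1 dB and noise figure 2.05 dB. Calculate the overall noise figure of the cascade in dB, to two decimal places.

Convert to linear (a loss of L dB is a gain of −L dB): F_i = 10^(NF_i/10), G_i = 10^(G_i,dB/10)
  Stage 1: F_1 = 10^(2.26/10) = 1.683, G_1 = 10^(10.1/10) = 10.23
  Stage 2: F_2 = 10^(2.05/10) = 1.603, G_2 = 10^(21.1/10) = 128.8
Friis cascade:
  F = 1.683 + (1.603 − 1)/10.23 = 1.742
NF = 10 log₁₀(1.742) = 2.41 dB

2.41 dB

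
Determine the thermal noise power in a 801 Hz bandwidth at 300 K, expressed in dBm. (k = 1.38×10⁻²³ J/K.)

P_n = kTB = 1.38×10⁻²³ × 300 × 8.01×10² = 3.32×10⁻¹⁸ W
In dBm: 10 log₁₀(3.32×10⁻¹⁸ / 10⁻³) = −144.8 dBm

−144.8 dBm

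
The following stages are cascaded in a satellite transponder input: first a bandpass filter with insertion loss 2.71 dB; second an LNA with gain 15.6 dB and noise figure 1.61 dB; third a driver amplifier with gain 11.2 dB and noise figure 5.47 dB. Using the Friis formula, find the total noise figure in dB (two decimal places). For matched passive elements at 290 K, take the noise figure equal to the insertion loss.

Convert to linear (a loss of L dB is a gain of −L dB): F_i = 10^(NF_i/10), G_i = 10^(G_i,dB/10)
  Stage 1: F_1 = 10^(2.71/10) = 1.866, G_1 = 10^(−2.71/10) = 0.5358
  Stage 2: F_2 = 10^(1.61/10) = 1.449, G_2 = 10^(15.6/10) = 36.31
  Stage 3: F_3 = 10^(5.47/10) = 3.524, G_3 = 10^(11.2/10) = 13.18
Friis cascade:
  F = 1.866 + (1.449 − 1)/0.5358 + (3.524 − 1)/19.45 = 2.834
NF = 10 log₁₀(2.834) = 4.52 dB

4.52 dB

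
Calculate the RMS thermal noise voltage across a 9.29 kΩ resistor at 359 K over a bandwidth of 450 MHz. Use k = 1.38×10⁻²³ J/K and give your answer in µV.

288 µV

V_n = √(4kTRB)
4kTRB = 4 × 1.38×10⁻²³ × 359 × 9.29×10³ × 4.50×10⁸ = 8.28×10⁻⁸ V²
V_n = √(8.28×10⁻⁸) = 2.88×10⁻⁴ V = 288 µV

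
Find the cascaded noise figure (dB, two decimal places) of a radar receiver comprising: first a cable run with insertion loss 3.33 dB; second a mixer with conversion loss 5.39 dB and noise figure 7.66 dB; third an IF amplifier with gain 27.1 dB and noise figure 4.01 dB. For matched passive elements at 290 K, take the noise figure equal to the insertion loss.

13.78 dB

Convert to linear (a loss of L dB is a gain of −L dB): F_i = 10^(NF_i/10), G_i = 10^(G_i,dB/10)
  Stage 1: F_1 = 10^(3.33/10) = 2.153, G_1 = 10^(−3.33/10) = 0.4645
  Stage 2: F_2 = 10^(7.66/10) = 5.834, G_2 = 10^(−5.39/10) = 0.2891
  Stage 3: F_3 = 10^(4.01/10) = 2.518, G_3 = 10^(27.1/10) = 512.9
Friis cascade:
  F = 2.153 + (5.834 − 1)/0.4645 + (2.518 − 1)/0.1343 = 23.86
NF = 10 log₁₀(23.86) = 13.78 dB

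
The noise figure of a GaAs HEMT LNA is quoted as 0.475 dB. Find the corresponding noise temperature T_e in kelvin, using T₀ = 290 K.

F = 10^(0.475/10) = 1.11558
T_e = (F − 1)·T₀ = (1.11558 − 1) × 290 = 33.5 K

33.5 K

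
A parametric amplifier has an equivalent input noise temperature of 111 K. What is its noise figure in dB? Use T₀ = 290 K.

F = 1 + T_e/T₀ = 1 + 111/290 = 1.38276
NF = 10 log₁₀(1.38276) = 1.41 dB

1.41 dB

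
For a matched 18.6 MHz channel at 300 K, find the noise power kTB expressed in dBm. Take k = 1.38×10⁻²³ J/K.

−101.1 dBm

P_n = kTB = 1.38×10⁻²³ × 300 × 1.86×10⁷ = 7.70×10⁻¹⁴ W
In dBm: 10 log₁₀(7.70×10⁻¹⁴ / 10⁻³) = −101.1 dBm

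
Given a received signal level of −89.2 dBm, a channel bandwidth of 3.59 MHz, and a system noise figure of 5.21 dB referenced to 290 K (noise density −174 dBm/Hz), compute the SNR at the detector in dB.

Noise floor: N = −174 + 10 log₁₀(B) + NF
10 log₁₀(3.59×10⁶) = 65.55 dB
N = −174 + 65.55 + 5.21 = −103.24 dBm
SNR = P_sig − N = −89.2 − (−103.24) = 14.04 dB → 14.0 dB

14.0 dB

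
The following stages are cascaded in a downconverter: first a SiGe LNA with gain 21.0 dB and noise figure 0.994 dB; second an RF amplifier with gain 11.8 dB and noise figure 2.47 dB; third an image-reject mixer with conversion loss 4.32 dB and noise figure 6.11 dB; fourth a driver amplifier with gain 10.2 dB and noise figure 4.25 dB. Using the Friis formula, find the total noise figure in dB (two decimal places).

1.03 dB

Convert to linear (a loss of L dB is a gain of −L dB): F_i = 10^(NF_i/10), G_i = 10^(G_i,dB/10)
  Stage 1: F_1 = 10^(0.994/10) = 1.257, G_1 = 10^(21.0/10) = 125.9
  Stage 2: F_2 = 10^(2.47/10) = 1.766, G_2 = 10^(11.8/10) = 15.14
  Stage 3: F_3 = 10^(6.11/10) = 4.083, G_3 = 10^(−4.32/10) = 0.3698
  Stage 4: F_4 = 10^(4.25/10) = 2.661, G_4 = 10^(10.2/10) = 10.47
Friis cascade:
  F = 1.257 + (1.766 − 1)/125.9 + (4.083 − 1)/1905 + (2.661 − 1)/704.7 = 1.267
NF = 10 log₁₀(1.267) = 1.03 dB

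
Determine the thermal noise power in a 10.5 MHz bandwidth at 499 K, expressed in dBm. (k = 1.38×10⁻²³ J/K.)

−101.4 dBm

P_n = kTB = 1.38×10⁻²³ × 499 × 1.05×10⁷ = 7.23×10⁻¹⁴ W
In dBm: 10 log₁₀(7.23×10⁻¹⁴ / 10⁻³) = −101.4 dBm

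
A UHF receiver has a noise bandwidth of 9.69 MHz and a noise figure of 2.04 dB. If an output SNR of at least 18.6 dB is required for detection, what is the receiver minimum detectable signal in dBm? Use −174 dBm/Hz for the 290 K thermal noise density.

−83.5 dBm

Sensitivity = −174 + 10 log₁₀(B) + NF + SNR_min
= −174 + 69.86 + 2.04 + 18.6
= −83.50 dBm → −83.5 dBm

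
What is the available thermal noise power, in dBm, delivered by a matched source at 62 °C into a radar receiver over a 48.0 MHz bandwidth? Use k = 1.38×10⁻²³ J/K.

T = 62 °C + 273.15 = 335.15 K
P_n = kTB = 1.38×10⁻²³ × 335.15 × 4.80×10⁷ = 2.22×10⁻¹³ W
In dBm: 10 log₁₀(2.22×10⁻¹³ / 10⁻³) = −96.5 dBm

−96.5 dBm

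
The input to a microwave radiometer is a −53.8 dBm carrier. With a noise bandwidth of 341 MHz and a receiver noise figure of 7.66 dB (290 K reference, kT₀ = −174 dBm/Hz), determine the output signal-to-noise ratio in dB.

27.2 dB

Noise floor: N = −174 + 10 log₁₀(B) + NF
10 log₁₀(3.41×10⁸) = 85.33 dB
N = −174 + 85.33 + 7.66 = −81.01 dBm
SNR = P_sig − N = −53.8 − (−81.01) = 27.21 dB → 27.2 dB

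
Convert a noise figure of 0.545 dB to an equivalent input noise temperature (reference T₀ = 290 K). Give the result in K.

F = 10^(0.545/10) = 1.1337
T_e = (F − 1)·T₀ = (1.1337 − 1) × 290 = 38.8 K

38.8 K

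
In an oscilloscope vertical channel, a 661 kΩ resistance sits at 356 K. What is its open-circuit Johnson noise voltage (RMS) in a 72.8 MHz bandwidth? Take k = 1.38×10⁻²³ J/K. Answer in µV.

972 µV

V_n = √(4kTRB)
4kTRB = 4 × 1.38×10⁻²³ × 356 × 6.61×10⁵ × 7.28×10⁷ = 9.46×10⁻⁷ V²
V_n = √(9.46×10⁻⁷) = 9.72×10⁻⁴ V = 972 µV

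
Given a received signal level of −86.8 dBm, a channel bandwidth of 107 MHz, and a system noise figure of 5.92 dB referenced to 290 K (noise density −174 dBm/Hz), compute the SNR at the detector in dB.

Noise floor: N = −174 + 10 log₁₀(B) + NF
10 log₁₀(1.07×10⁸) = 80.29 dB
N = −174 + 80.29 + 5.92 = −87.79 dBm
SNR = P_sig − N = −86.8 − (−87.79) = 0.99 dB → 1.0 dB

1.0 dB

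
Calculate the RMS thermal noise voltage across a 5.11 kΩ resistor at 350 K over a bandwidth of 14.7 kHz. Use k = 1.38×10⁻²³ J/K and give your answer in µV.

1.20 µV

V_n = √(4kTRB)
4kTRB = 4 × 1.38×10⁻²³ × 350 × 5.11×10³ × 1.47×10⁴ = 1.45×10⁻¹² V²
V_n = √(1.45×10⁻¹²) = 1.20×10⁻⁶ V = 1.20 µV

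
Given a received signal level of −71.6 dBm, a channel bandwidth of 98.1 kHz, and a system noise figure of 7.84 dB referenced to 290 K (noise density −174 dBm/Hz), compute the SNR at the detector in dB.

Noise floor: N = −174 + 10 log₁₀(B) + NF
10 log₁₀(9.81×10⁴) = 49.92 dB
N = −174 + 49.92 + 7.84 = −116.24 dBm
SNR = P_sig − N = −71.6 − (−116.24) = 44.64 dB → 44.6 dB

44.6 dB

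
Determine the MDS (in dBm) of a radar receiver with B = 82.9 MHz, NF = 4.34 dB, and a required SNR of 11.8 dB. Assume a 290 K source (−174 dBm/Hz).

Sensitivity = −174 + 10 log₁₀(B) + NF + SNR_min
= −174 + 79.19 + 4.34 + 11.8
= −78.67 dBm → −78.7 dBm

−78.7 dBm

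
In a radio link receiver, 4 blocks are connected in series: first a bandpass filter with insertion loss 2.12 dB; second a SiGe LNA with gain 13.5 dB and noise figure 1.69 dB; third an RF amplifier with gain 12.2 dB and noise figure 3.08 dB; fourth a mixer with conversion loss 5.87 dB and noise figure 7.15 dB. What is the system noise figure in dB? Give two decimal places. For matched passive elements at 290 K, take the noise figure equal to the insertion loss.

3.98 dB

Convert to linear (a loss of L dB is a gain of −L dB): F_i = 10^(NF_i/10), G_i = 10^(G_i,dB/10)
  Stage 1: F_1 = 10^(2.12/10) = 1.629, G_1 = 10^(−2.12/10) = 0.6138
  Stage 2: F_2 = 10^(1.69/10) = 1.476, G_2 = 10^(13.5/10) = 22.39
  Stage 3: F_3 = 10^(3.08/10) = 2.032, G_3 = 10^(12.2/10) = 16.60
  Stage 4: F_4 = 10^(7.15/10) = 5.188, G_4 = 10^(−5.87/10) = 0.2588
Friis cascade:
  F = 1.629 + (1.476 − 1)/0.6138 + (2.032 − 1)/13.74 + (5.188 − 1)/228.0 = 2.498
NF = 10 log₁₀(2.498) = 3.98 dB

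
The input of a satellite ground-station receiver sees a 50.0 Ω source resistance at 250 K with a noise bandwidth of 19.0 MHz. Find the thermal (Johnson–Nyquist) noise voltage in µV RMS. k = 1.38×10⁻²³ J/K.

V_n = √(4kTRB)
4kTRB = 4 × 1.38×10⁻²³ × 250 × 5.00×10¹ × 1.90×10⁷ = 1.31×10⁻¹¹ V²
V_n = √(1.31×10⁻¹¹) = 3.62×10⁻⁶ V = 3.62 µV

3.62 µV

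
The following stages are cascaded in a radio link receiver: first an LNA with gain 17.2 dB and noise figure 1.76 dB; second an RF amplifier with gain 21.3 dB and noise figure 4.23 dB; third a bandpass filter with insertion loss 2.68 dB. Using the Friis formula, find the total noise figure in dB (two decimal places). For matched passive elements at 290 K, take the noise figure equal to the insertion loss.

1.85 dB

Convert to linear (a loss of L dB is a gain of −L dB): F_i = 10^(NF_i/10), G_i = 10^(G_i,dB/10)
  Stage 1: F_1 = 10^(1.76/10) = 1.500, G_1 = 10^(17.2/10) = 52.48
  Stage 2: F_2 = 10^(4.23/10) = 2.649, G_2 = 10^(21.3/10) = 134.9
  Stage 3: F_3 = 10^(2.68/10) = 1.854, G_3 = 10^(−2.68/10) = 0.5395
Friis cascade:
  F = 1.500 + (2.649 − 1)/52.48 + (1.854 − 1)/7079 = 1.531
NF = 10 log₁₀(1.531) = 1.85 dB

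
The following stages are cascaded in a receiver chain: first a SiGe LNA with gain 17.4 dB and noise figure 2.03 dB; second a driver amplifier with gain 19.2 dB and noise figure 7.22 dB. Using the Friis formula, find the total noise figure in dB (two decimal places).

2.24 dB

Convert to linear (a loss of L dB is a gain of −L dB): F_i = 10^(NF_i/10), G_i = 10^(G_i,dB/10)
  Stage 1: F_1 = 10^(2.03/10) = 1.596, G_1 = 10^(17.4/10) = 54.95
  Stage 2: F_2 = 10^(7.22/10) = 5.272, G_2 = 10^(19.2/10) = 83.18
Friis cascade:
  F = 1.596 + (5.272 − 1)/54.95 = 1.674
NF = 10 log₁₀(1.674) = 2.24 dB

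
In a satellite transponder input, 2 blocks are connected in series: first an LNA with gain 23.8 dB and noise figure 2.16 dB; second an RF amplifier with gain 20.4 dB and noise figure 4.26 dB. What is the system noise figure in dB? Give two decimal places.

Convert to linear (a loss of L dB is a gain of −L dB): F_i = 10^(NF_i/10), G_i = 10^(G_i,dB/10)
  Stage 1: F_1 = 10^(2.16/10) = 1.644, G_1 = 10^(23.8/10) = 239.9
  Stage 2: F_2 = 10^(4.26/10) = 2.667, G_2 = 10^(20.4/10) = 109.6
Friis cascade:
  F = 1.644 + (2.667 − 1)/239.9 = 1.651
NF = 10 log₁₀(1.651) = 2.18 dB

2.18 dB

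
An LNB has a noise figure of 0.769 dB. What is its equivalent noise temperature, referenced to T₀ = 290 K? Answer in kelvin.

F = 10^(0.769/10) = 1.19371
T_e = (F − 1)·T₀ = (1.19371 − 1) × 290 = 56.2 K

56.2 K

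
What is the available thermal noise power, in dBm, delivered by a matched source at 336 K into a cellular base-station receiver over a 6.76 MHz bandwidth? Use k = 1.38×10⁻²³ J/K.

P_n = kTB = 1.38×10⁻²³ × 336 × 6.76×10⁶ = 3.13×10⁻¹⁴ W
In dBm: 10 log₁₀(3.13×10⁻¹⁴ / 10⁻³) = −105.0 dBm

−105.0 dBm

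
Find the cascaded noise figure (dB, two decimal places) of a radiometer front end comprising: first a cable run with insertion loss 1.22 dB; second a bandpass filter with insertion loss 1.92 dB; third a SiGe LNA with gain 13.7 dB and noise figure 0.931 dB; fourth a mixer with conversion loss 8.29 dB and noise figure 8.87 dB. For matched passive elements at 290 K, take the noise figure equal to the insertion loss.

Convert to linear (a loss of L dB is a gain of −L dB): F_i = 10^(NF_i/10), G_i = 10^(G_i,dB/10)
  Stage 1: F_1 = 10^(1.22/10) = 1.324, G_1 = 10^(−1.22/10) = 0.7551
  Stage 2: F_2 = 10^(1.92/10) = 1.556, G_2 = 10^(−1.92/10) = 0.6427
  Stage 3: F_3 = 10^(0.931/10) = 1.239, G_3 = 10^(13.7/10) = 23.44
  Stage 4: F_4 = 10^(8.87/10) = 7.709, G_4 = 10^(−8.29/10) = 0.1483
Friis cascade:
  F = 1.324 + (1.556 − 1)/0.7551 + (1.239 − 1)/0.4853 + (7.709 − 1)/11.38 = 3.143
NF = 10 log₁₀(3.143) = 4.97 dB

4.97 dB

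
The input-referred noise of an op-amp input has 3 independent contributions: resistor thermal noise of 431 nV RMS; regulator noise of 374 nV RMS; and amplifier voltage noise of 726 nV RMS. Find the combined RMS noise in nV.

Uncorrelated sources add in power (mean-square): V_tot = √(ΣV_i²)
V_tot = √[(4.31×10⁻⁷)² + (3.74×10⁻⁷)² + (7.26×10⁻⁷)²] = 9.23×10⁻⁷ V = 923 nV

923 nV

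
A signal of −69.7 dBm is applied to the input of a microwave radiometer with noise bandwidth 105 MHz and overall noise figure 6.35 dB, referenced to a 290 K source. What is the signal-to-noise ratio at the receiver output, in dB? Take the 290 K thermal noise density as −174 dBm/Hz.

Noise floor: N = −174 + 10 log₁₀(B) + NF
10 log₁₀(1.05×10⁸) = 80.21 dB
N = −174 + 80.21 + 6.35 = −87.44 dBm
SNR = P_sig − N = −69.7 − (−87.44) = 17.74 dB → 17.7 dB

17.7 dB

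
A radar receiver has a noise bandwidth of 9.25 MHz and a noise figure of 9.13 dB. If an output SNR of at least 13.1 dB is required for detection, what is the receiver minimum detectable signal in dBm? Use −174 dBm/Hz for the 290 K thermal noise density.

−82.1 dBm

Sensitivity = −174 + 10 log₁₀(B) + NF + SNR_min
= −174 + 69.66 + 9.13 + 13.1
= −82.11 dBm → −82.1 dBm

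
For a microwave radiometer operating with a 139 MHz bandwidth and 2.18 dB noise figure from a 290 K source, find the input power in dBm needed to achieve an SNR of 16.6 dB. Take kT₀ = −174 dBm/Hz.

−73.8 dBm

Sensitivity = −174 + 10 log₁₀(B) + NF + SNR_min
= −174 + 81.43 + 2.18 + 16.6
= −73.79 dBm → −73.8 dBm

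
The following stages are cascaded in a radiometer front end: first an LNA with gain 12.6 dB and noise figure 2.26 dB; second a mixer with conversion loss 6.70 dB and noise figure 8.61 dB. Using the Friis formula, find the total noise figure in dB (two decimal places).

3.07 dB

Convert to linear (a loss of L dB is a gain of −L dB): F_i = 10^(NF_i/10), G_i = 10^(G_i,dB/10)
  Stage 1: F_1 = 10^(2.26/10) = 1.683, G_1 = 10^(12.6/10) = 18.20
  Stage 2: F_2 = 10^(8.61/10) = 7.261, G_2 = 10^(−6.70/10) = 0.2138
Friis cascade:
  F = 1.683 + (7.261 − 1)/18.20 = 2.027
NF = 10 log₁₀(2.027) = 3.07 dB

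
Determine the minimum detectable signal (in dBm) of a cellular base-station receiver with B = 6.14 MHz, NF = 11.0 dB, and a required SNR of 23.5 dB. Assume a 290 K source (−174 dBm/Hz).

Sensitivity = −174 + 10 log₁₀(B) + NF + SNR_min
= −174 + 67.88 + 11.0 + 23.5
= −71.62 dBm → −71.6 dBm

−71.6 dBm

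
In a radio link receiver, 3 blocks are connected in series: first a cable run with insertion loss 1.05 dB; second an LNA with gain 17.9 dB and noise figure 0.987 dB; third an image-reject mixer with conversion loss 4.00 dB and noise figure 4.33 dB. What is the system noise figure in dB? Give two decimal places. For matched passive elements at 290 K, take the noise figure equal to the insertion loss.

Convert to linear (a loss of L dB is a gain of −L dB): F_i = 10^(NF_i/10), G_i = 10^(G_i,dB/10)
  Stage 1: F_1 = 10^(1.05/10) = 1.274, G_1 = 10^(−1.05/10) = 0.7852
  Stage 2: F_2 = 10^(0.987/10) = 1.255, G_2 = 10^(17.9/10) = 61.66
  Stage 3: F_3 = 10^(4.33/10) = 2.710, G_3 = 10^(−4.00/10) = 0.3981
Friis cascade:
  F = 1.274 + (1.255 − 1)/0.7852 + (2.710 − 1)/48.42 = 1.634
NF = 10 log₁₀(1.634) = 2.13 dB

2.13 dB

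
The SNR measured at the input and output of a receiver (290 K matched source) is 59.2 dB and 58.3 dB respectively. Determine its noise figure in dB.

0.9 dB

NF (dB) = SNR_in(dB) − SNR_out(dB) when the source is at T₀
NF = 59.2 − 58.3 = 0.9 dB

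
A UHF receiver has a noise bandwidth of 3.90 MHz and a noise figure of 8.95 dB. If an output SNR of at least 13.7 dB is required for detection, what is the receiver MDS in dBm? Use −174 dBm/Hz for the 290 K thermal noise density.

Sensitivity = −174 + 10 log₁₀(B) + NF + SNR_min
= −174 + 65.91 + 8.95 + 13.7
= −85.44 dBm → −85.4 dBm

−85.4 dBm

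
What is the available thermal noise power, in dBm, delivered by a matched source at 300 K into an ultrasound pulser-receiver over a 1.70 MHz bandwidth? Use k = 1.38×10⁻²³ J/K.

P_n = kTB = 1.38×10⁻²³ × 300 × 1.70×10⁶ = 7.04×10⁻¹⁵ W
In dBm: 10 log₁₀(7.04×10⁻¹⁵ / 10⁻³) = −111.5 dBm

−111.5 dBm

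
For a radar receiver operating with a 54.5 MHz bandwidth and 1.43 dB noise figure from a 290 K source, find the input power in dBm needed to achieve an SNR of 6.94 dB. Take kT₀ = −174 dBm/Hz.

Sensitivity = −174 + 10 log₁₀(B) + NF + SNR_min
= −174 + 77.36 + 1.43 + 6.94
= −88.27 dBm → −88.3 dBm

−88.3 dBm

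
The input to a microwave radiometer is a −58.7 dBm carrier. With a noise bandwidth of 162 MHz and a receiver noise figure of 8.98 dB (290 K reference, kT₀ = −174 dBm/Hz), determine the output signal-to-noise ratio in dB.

Noise floor: N = −174 + 10 log₁₀(B) + NF
10 log₁₀(1.62×10⁸) = 82.1 dB
N = −174 + 82.1 + 8.98 = −82.92 dBm
SNR = P_sig − N = −58.7 − (−82.92) = 24.22 dB → 24.2 dB

24.2 dB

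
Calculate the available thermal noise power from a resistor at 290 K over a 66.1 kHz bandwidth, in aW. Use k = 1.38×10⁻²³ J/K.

P_n = kTB = 1.38×10⁻²³ × 290 × 6.61×10⁴ = 2.65×10⁻¹⁶ W = 265 aW

265 aW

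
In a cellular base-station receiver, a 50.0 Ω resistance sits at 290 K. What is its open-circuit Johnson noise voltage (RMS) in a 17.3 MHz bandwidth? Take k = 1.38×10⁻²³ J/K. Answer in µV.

V_n = √(4kTRB)
4kTRB = 4 × 1.38×10⁻²³ × 290 × 5.00×10¹ × 1.73×10⁷ = 1.38×10⁻¹¹ V²
V_n = √(1.38×10⁻¹¹) = 3.72×10⁻⁶ V = 3.72 µV

3.72 µV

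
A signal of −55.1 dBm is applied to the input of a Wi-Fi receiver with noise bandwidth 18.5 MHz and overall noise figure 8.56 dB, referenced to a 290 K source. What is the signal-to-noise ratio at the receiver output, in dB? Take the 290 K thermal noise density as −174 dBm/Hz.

Noise floor: N = −174 + 10 log₁₀(B) + NF
10 log₁₀(1.85×10⁷) = 72.67 dB
N = −174 + 72.67 + 8.56 = −92.77 dBm
SNR = P_sig − N = −55.1 − (−92.77) = 37.67 dB → 37.7 dB

37.7 dB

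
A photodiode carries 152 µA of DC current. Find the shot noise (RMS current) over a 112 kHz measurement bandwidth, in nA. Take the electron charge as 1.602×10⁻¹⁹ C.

2.34 nA

I_n = √(2qI·B)
2qI·B = 2 × 1.602×10⁻¹⁹ × 1.52×10⁻⁴ × 1.12×10⁵ = 5.45×10⁻¹⁸ A²
I_n = √(5.45×10⁻¹⁸) = 2.34×10⁻⁹ A = 2.34 nA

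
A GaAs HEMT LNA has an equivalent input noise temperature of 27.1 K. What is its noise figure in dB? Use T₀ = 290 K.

0.388 dB

F = 1 + T_e/T₀ = 1 + 27.1/290 = 1.09345
NF = 10 log₁₀(1.09345) = 0.388 dB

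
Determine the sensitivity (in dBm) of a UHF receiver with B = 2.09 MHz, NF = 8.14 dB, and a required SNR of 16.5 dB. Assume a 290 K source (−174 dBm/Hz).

Sensitivity = −174 + 10 log₁₀(B) + NF + SNR_min
= −174 + 63.2 + 8.14 + 16.5
= −86.16 dBm → −86.2 dBm

−86.2 dBm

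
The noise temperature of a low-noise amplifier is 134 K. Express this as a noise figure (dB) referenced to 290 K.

F = 1 + T_e/T₀ = 1 + 134/290 = 1.46207
NF = 10 log₁₀(1.46207) = 1.65 dB

1.65 dB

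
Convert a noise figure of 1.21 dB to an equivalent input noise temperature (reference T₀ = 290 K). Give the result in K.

93.2 K

F = 10^(1.21/10) = 1.3213
T_e = (F − 1)·T₀ = (1.3213 − 1) × 290 = 93.2 K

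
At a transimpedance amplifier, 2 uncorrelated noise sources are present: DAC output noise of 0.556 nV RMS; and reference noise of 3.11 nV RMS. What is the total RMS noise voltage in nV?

3.16 nV

Uncorrelated sources add in power (mean-square): V_tot = √(ΣV_i²)
V_tot = √[(5.56×10⁻¹⁰)² + (3.11×10⁻⁹)²] = 3.16×10⁻⁹ V = 3.16 nV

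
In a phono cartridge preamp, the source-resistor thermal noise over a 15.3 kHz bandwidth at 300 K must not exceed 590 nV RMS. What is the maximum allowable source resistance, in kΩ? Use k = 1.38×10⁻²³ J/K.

1.37 kΩ

Johnson–Nyquist: V_n = √(4kTRB) ⇒ R = V_n² / (4kTB)
4kTB = 4 × 1.38×10⁻²³ × 300 × 1.53×10⁴ = 2.53×10⁻¹⁶
R = (5.90×10⁻⁷)² / 2.53×10⁻¹⁶ = 1.37×10³ Ω = 1.37 kΩ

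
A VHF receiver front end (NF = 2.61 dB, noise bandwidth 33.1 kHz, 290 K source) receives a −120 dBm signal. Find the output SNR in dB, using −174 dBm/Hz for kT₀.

Noise floor: N = −174 + 10 log₁₀(B) + NF
10 log₁₀(3.31×10⁴) = 45.2 dB
N = −174 + 45.2 + 2.61 = −126.19 dBm
SNR = P_sig − N = −120 − (−126.19) = 6.19 dB → 6.2 dB

6.2 dB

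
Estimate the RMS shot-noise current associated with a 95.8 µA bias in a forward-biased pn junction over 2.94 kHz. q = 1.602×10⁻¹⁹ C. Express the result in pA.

I_n = √(2qI·B)
2qI·B = 2 × 1.602×10⁻¹⁹ × 9.58×10⁻⁵ × 2.94×10³ = 9.02×10⁻²⁰ A²
I_n = √(9.02×10⁻²⁰) = 3.00×10⁻¹⁰ A = 300 pA

300 pA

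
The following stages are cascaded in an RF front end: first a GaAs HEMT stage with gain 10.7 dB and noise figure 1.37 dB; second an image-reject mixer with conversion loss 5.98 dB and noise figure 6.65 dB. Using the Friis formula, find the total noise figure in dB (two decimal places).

Convert to linear (a loss of L dB is a gain of −L dB): F_i = 10^(NF_i/10), G_i = 10^(G_i,dB/10)
  Stage 1: F_1 = 10^(1.37/10) = 1.371, G_1 = 10^(10.7/10) = 11.75
  Stage 2: F_2 = 10^(6.65/10) = 4.624, G_2 = 10^(−5.98/10) = 0.2523
Friis cascade:
  F = 1.371 + (4.624 − 1)/11.75 = 1.679
NF = 10 log₁₀(1.679) = 2.25 dB

2.25 dB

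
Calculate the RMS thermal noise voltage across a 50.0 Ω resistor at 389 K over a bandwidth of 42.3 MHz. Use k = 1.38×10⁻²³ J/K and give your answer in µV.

V_n = √(4kTRB)
4kTRB = 4 × 1.38×10⁻²³ × 389 × 5.00×10¹ × 4.23×10⁷ = 4.54×10⁻¹¹ V²
V_n = √(4.54×10⁻¹¹) = 6.74×10⁻⁶ V = 6.74 µV

6.74 µV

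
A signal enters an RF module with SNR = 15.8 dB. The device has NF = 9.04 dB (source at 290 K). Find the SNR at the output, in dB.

By definition F = SNR_in/SNR_out, so in dB: SNR_out = SNR_in − NF
SNR_out = 15.8 − 9.04 = 6.76 dB

6.76 dB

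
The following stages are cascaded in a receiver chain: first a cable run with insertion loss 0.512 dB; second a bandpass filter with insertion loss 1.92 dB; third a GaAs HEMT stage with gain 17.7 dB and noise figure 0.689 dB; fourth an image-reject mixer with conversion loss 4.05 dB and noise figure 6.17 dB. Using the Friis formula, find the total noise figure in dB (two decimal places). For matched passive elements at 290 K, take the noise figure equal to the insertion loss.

Convert to linear (a loss of L dB is a gain of −L dB): F_i = 10^(NF_i/10), G_i = 10^(G_i,dB/10)
  Stage 1: F_1 = 10^(0.512/10) = 1.125, G_1 = 10^(−0.512/10) = 0.8888
  Stage 2: F_2 = 10^(1.92/10) = 1.556, G_2 = 10^(−1.92/10) = 0.6427
  Stage 3: F_3 = 10^(0.689/10) = 1.172, G_3 = 10^(17.7/10) = 58.88
  Stage 4: F_4 = 10^(6.17/10) = 4.140, G_4 = 10^(−4.05/10) = 0.3936
Friis cascade:
  F = 1.125 + (1.556 − 1)/0.8888 + (1.172 − 1)/0.5712 + (4.140 − 1)/33.64 = 2.145
NF = 10 log₁₀(2.145) = 3.31 dB

3.31 dB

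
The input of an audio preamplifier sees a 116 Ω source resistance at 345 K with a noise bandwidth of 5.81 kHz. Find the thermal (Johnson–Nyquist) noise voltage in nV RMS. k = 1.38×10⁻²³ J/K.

113 nV

V_n = √(4kTRB)
4kTRB = 4 × 1.38×10⁻²³ × 345 × 1.16×10² × 5.81×10³ = 1.28×10⁻¹⁴ V²
V_n = √(1.28×10⁻¹⁴) = 1.13×10⁻⁷ V = 113 nV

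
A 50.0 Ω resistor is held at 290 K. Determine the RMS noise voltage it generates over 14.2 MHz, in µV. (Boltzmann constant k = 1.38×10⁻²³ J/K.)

V_n = √(4kTRB)
4kTRB = 4 × 1.38×10⁻²³ × 290 × 5.00×10¹ × 1.42×10⁷ = 1.14×10⁻¹¹ V²
V_n = √(1.14×10⁻¹¹) = 3.37×10⁻⁶ V = 3.37 µV

3.37 µV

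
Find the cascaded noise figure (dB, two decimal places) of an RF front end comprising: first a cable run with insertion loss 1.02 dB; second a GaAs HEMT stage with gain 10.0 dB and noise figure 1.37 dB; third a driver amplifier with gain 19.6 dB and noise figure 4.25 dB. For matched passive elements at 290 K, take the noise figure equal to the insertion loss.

2.89 dB

Convert to linear (a loss of L dB is a gain of −L dB): F_i = 10^(NF_i/10), G_i = 10^(G_i,dB/10)
  Stage 1: F_1 = 10^(1.02/10) = 1.265, G_1 = 10^(−1.02/10) = 0.7907
  Stage 2: F_2 = 10^(1.37/10) = 1.371, G_2 = 10^(10.0/10) = 10.00
  Stage 3: F_3 = 10^(4.25/10) = 2.661, G_3 = 10^(19.6/10) = 91.20
Friis cascade:
  F = 1.265 + (1.371 − 1)/0.7907 + (2.661 − 1)/7.907 = 1.944
NF = 10 log₁₀(1.944) = 2.89 dB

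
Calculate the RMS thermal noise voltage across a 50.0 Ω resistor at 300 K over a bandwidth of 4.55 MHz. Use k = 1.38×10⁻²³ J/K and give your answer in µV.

1.94 µV

V_n = √(4kTRB)
4kTRB = 4 × 1.38×10⁻²³ × 300 × 5.00×10¹ × 4.55×10⁶ = 3.77×10⁻¹² V²
V_n = √(3.77×10⁻¹²) = 1.94×10⁻⁶ V = 1.94 µV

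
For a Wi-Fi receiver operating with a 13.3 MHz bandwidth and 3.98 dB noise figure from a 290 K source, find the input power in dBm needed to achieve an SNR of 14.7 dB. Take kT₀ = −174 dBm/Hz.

Sensitivity = −174 + 10 log₁₀(B) + NF + SNR_min
= −174 + 71.24 + 3.98 + 14.7
= −84.08 dBm → −84.1 dBm

−84.1 dBm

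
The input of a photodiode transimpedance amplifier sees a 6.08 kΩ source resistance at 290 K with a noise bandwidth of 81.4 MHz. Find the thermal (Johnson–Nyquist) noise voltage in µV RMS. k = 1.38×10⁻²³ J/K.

V_n = √(4kTRB)
4kTRB = 4 × 1.38×10⁻²³ × 290 × 6.08×10³ × 8.14×10⁷ = 7.92×10⁻⁹ V²
V_n = √(7.92×10⁻⁹) = 8.90×10⁻⁵ V = 89.0 µV

89.0 µV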